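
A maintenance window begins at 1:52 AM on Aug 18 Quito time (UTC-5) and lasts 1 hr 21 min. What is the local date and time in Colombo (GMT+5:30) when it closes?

1:43 PM on August 18

Colombo is 10:30 ahead of Quito.
After 1 hour and 21 minutes it is 3:13 AM in Quito.
Shift by the zone difference: 3:13 AM + 10:30 = 1:43 PM on Aug 18 in Colombo.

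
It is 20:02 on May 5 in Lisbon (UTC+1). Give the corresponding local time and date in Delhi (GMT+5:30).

Delhi is 4:30 ahead of Lisbon.
Shift by the zone difference: 20:02 + 4:30 = 00:32 on May 6 in Delhi.

00:32 on May 6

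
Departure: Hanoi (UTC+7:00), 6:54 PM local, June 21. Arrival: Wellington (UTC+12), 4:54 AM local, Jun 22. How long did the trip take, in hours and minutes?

Departure in UTC: 6:54 PM − 7:00 = 11:54 AM on Jun 21.
Arrival in UTC: 4:54 AM − 12:00 = 4:54 PM on Jun 21.
Elapsed = 4:54 PM − 11:54 AM = 5 hours.

5 hours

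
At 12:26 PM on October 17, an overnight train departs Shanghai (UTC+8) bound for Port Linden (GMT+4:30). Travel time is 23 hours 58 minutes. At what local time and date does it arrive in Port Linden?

Convert departure to UTC: 12:26 PM − 8:00 = 4:26 AM UTC on Oct 17.
Add 23 hours and 58 minutes travel time → 4:24 AM UTC (Oct 18).
Port Linden is UTC+4:30, so local arrival = 4:24 AM + 4:30 = 8:54 AM on Oct 18.

8:54 AM on Oct 18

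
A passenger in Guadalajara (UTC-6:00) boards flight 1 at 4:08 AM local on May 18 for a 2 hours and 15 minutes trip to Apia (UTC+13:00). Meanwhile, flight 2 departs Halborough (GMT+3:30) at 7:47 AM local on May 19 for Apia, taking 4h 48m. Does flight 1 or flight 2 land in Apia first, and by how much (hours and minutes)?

Flight 1 in UTC: 4:08 AM + 6:00 = 10:08 AM on May 18.
+2 hours 15 minutes → arrive 12:23 PM UTC on May 18.
Flight 2 in UTC: 7:47 AM − 3:30 = 4:17 AM on May 19.
+4 hours and 48 minutes → arrive 9:05 AM UTC on May 19.
Flight 1 lands earlier by 20 hours 42 minutes.

the first, by 20 hours 42 minutes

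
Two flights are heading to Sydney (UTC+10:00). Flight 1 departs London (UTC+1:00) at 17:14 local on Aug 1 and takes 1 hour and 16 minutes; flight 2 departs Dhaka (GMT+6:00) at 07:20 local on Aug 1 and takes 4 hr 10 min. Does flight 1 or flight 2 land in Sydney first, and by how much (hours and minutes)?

the second, by 12 hours

Flight 1 in UTC: 17:14 − 1:00 = 16:14 on Aug 1.
+1 hour and 16 minutes → arrive 17:30 UTC on Aug 1.
Flight 2 in UTC: 07:20 − 6:00 = 01:20 on Aug 1.
+4 hours 10 minutes → arrive 05:30 UTC on Aug 1.
Flight 2 lands earlier by 12 hours.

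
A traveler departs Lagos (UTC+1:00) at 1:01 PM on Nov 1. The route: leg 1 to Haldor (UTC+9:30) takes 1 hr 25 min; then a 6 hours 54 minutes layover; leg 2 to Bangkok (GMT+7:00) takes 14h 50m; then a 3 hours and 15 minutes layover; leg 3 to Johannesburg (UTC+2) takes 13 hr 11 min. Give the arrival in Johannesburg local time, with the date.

Convert departure to UTC: 1:01 PM − 1:00 = 12:01 PM UTC on Nov 1.
Add 1 hour and 25 minutes leg 1 → 1:26 PM UTC.
Add 6 hours and 54 minutes layover in Haldor → 8:20 PM UTC.
Add 14 hours and 50 minutes leg 2 → 11:10 AM UTC (Nov 2).
Add 3 hours 15 minutes layover in Bangkok → 2:25 PM UTC.
Add 13 hours and 11 minutes leg 3 → 3:36 AM UTC (Nov 3).
Johannesburg is UTC+2:00, so local arrival = 3:36 AM + 2:00 = 5:36 AM on Nov 3.

5:36 AM on November 3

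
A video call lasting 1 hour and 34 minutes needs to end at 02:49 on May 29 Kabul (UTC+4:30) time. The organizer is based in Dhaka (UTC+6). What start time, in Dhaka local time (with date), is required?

Target end time in UTC: 02:49 − 4:30 = 22:19 on May 28.
Subtract 1 hour and 34 minutes → start 20:45 UTC on May 28.
Dhaka is UTC+6:00: 20:45 + 6:00 = 02:45 on May 29.

02:45 on May 29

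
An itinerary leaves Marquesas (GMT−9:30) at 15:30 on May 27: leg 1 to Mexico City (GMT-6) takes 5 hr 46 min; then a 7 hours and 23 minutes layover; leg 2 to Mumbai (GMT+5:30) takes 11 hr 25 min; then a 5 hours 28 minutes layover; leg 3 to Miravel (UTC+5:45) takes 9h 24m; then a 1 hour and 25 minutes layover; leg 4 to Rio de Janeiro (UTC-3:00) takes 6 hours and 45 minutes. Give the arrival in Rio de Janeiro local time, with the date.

21:36 on May 29

Convert departure to UTC: 15:30 + 9:30 = 01:00 UTC on May 28.
Add 5 hours and 46 minutes leg 1 → 06:46 UTC.
Add 7 hours and 23 minutes layover in Mexico City → 14:09 UTC.
Add 11 hours and 25 minutes leg 2 → 01:34 UTC (May 29).
Add 5 hours 28 minutes layover in Mumbai → 07:02 UTC.
Add 9 hours 24 minutes leg 3 → 16:26 UTC.
Add 1 hour and 25 minutes layover in Miravel → 17:51 UTC.
Add 6 hours 45 minutes leg 4 → 00:36 UTC (May 30).
Rio de Janeiro is UTC−3:00, so local arrival = 00:36 − 3:00 = 21:36 on May 29.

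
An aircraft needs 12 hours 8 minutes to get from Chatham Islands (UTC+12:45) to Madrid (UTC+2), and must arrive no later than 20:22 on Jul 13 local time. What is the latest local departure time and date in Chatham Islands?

Target arrival in UTC: 20:22 − 2:00 = 18:22 on Jul 13.
Subtract 12 hours 8 minutes → departure 06:14 UTC on Jul 13.
Chatham Islands is UTC+12:45: 06:14 + 12:45 = 18:59 on Jul 13.

18:59 on Jul 13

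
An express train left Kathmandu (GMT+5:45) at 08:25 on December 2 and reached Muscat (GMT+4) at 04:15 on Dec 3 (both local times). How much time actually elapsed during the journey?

Muscat is 1:45 behind Kathmandu.
Clock-face elapsed time (ignoring zones) is 19 hours 50 minutes.
Actual elapsed = 19 hours 50 minutes + 1:45 = 21 hours 35 minutes.

21 hours 35 minutes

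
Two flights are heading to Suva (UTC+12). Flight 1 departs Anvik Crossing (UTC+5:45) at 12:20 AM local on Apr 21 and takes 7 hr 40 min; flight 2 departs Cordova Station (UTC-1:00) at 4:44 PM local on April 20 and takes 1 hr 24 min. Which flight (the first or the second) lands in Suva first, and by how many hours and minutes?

the second, by 7 hours 7 minutes

Flight 1 in UTC: 12:20 AM − 5:45 = 6:35 PM on Apr 20.
+7 hours and 40 minutes → arrive 2:15 AM UTC on Apr 21.
Flight 2 in UTC: 4:44 PM + 1:00 = 5:44 PM on Apr 20.
+1 hour and 24 minutes → arrive 7:08 PM UTC on Apr 20.
Flight 2 lands earlier by 7 hours 7 minutes.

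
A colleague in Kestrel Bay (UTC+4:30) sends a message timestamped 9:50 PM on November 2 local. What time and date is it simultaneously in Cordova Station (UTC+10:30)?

3:50 AM on Nov 3

Cordova Station is 6:00 ahead of Kestrel Bay.
Shift by the zone difference: 9:50 PM + 6:00 = 3:50 AM on Nov 3 in Cordova Station.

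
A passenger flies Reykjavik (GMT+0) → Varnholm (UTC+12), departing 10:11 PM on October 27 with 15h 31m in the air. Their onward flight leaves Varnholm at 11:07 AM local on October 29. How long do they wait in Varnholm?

9 hours 25 minutes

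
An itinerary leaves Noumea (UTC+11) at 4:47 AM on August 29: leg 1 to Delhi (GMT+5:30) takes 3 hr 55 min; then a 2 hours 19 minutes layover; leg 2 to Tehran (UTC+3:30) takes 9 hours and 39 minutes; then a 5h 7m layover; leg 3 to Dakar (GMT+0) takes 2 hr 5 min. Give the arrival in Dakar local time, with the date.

Convert departure to UTC: 4:47 AM − 11:00 = 5:47 PM UTC on Aug 28.
Add 3 hours 55 minutes leg 1 → 9:42 PM UTC.
Add 2 hours and 19 minutes layover in Delhi → 12:01 AM UTC (Aug 29).
Add 9 hours and 39 minutes leg 2 → 9:40 AM UTC.
Add 5 hours and 7 minutes layover in Tehran → 2:47 PM UTC.
Add 2 hours and 5 minutes leg 3 → 4:52 PM UTC.
Dakar is UTC+0, so local arrival is the same: 4:52 PM on Aug 29.

4:52 PM on Aug 29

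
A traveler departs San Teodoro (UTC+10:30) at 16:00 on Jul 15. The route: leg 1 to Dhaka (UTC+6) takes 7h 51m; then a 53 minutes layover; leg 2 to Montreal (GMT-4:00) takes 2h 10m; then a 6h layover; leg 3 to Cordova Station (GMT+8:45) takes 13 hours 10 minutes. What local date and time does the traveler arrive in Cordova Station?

20:19 on July 16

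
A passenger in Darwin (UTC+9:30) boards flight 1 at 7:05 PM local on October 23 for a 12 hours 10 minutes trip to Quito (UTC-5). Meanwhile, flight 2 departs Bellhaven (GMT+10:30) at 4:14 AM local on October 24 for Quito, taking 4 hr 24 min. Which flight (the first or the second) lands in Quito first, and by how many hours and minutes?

the first, by 23 minutes

Flight 1 in UTC: 7:05 PM − 9:30 = 9:35 AM on Oct 23.
+12 hours and 10 minutes → arrive 9:45 PM UTC on Oct 23.
Flight 2 in UTC: 4:14 AM − 10:30 = 5:44 PM on Oct 23.
+4 hours 24 minutes → arrive 10:08 PM UTC on Oct 23.
Flight 1 lands earlier by 23 minutes.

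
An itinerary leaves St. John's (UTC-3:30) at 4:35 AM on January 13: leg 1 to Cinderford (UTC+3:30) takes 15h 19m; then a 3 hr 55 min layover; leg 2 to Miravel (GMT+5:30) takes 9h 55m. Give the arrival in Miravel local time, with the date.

6:44 PM on January 14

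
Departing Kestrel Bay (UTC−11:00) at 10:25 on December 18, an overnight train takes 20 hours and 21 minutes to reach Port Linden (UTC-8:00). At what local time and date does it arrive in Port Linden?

09:46 on Dec 19

Convert departure to UTC: 10:25 + 11:00 = 21:25 UTC on Dec 18.
Add 20 hours 21 minutes travel time → 17:46 UTC (Dec 19).
Port Linden is UTC−8:00, so local arrival = 17:46 − 8:00 = 09:46 on Dec 19.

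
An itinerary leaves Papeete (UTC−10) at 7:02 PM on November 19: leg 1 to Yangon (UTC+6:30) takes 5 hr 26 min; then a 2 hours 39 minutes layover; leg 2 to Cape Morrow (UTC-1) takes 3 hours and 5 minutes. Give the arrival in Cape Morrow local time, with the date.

Convert departure to UTC: 7:02 PM + 10:00 = 5:02 AM UTC on Nov 20.
Add 5 hours 26 minutes leg 1 → 10:28 AM UTC.
Add 2 hours and 39 minutes layover in Yangon → 1:07 PM UTC.
Add 3 hours 5 minutes leg 2 → 4:12 PM UTC.
Cape Morrow is UTC−1:00, so local arrival = 4:12 PM − 1:00 = 3:12 PM on Nov 20.

3:12 PM on Nov 20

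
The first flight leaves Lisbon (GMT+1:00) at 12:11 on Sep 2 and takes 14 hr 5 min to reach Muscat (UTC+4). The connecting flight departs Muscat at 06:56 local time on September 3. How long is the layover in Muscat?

1 hour 40 minutes

Convert departure to UTC: 12:11 − 1:00 = 11:11 UTC on Sep 2.
Add 14 hours and 5 minutes flight time → 01:16 UTC (Sep 3).
Muscat is UTC+4:00, so local arrival = 01:16 + 4:00 = 05:16 on Sep 3.
Layover = 06:56 − 05:16 = 1 hour 40 minutes.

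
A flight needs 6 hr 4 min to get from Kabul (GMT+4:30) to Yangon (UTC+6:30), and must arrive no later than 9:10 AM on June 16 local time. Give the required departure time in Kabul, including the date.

Target arrival in UTC: 9:10 AM − 6:30 = 2:40 AM on Jun 16.
Subtract 6 hours and 4 minutes → departure 8:36 PM UTC on Jun 15.
Kabul is UTC+4:30: 8:36 PM + 4:30 = 1:06 AM on Jun 16.

1:06 AM on June 16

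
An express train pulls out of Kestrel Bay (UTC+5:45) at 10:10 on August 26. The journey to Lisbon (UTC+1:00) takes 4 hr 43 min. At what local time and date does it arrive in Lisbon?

10:08 on August 26

Convert departure to UTC: 10:10 − 5:45 = 04:25 UTC on Aug 26.
Add 4 hours and 43 minutes travel time → 09:08 UTC.
Lisbon is UTC+1:00, so local arrival = 09:08 + 1:00 = 10:08 on Aug 26.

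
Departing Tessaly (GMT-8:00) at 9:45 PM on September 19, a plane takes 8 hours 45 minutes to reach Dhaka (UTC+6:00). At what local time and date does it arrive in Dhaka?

Dhaka is 14:00 ahead of Tessaly.
After 8 hours and 45 minutes it is 6:30 AM (Sep 20) in Tessaly.
Shift by the zone difference: 6:30 AM + 14:00 = 8:30 PM on Sep 20 in Dhaka.

8:30 PM on Sep 20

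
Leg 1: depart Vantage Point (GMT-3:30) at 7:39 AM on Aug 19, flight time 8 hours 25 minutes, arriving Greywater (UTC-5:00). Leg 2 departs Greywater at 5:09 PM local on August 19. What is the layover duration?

2 hours 35 minutes

Convert departure to UTC: 7:39 AM + 3:30 = 11:09 AM UTC on Aug 19.
Add 8 hours and 25 minutes flight time → 7:34 PM UTC.
Greywater is UTC−5:00, so local arrival = 7:34 PM − 5:00 = 2:34 PM on Aug 19.
Layover = 5:09 PM − 2:34 PM = 2 hours 35 minutes.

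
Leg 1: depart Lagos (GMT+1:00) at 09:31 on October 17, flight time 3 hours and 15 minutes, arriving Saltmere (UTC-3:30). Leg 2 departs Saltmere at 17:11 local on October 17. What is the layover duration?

Convert departure to UTC: 09:31 − 1:00 = 08:31 UTC on Oct 17.
Add 3 hours and 15 minutes flight time → 11:46 UTC.
Saltmere is UTC−3:30, so local arrival = 11:46 − 3:30 = 08:16 on Oct 17.
Layover = 17:11 − 08:16 = 8 hours 55 minutes.

8 hours 55 minutes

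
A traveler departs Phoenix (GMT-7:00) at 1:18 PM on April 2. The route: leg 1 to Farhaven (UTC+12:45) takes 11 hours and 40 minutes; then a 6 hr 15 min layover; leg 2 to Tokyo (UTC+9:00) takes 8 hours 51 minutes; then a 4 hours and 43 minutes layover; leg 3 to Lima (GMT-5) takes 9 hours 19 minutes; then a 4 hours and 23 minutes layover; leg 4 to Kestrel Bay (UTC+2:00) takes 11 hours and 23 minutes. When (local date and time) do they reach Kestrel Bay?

6:52 AM on Apr 5

Convert departure to UTC: 1:18 PM + 7:00 = 8:18 PM UTC on Apr 2.
Add 11 hours and 40 minutes leg 1 → 7:58 AM UTC (Apr 3).
Add 6 hours and 15 minutes layover in Farhaven → 2:13 PM UTC.
Add 8 hours 51 minutes leg 2 → 11:04 PM UTC.
Add 4 hours and 43 minutes layover in Tokyo → 3:47 AM UTC (Apr 4).
Add 9 hours 19 minutes leg 3 → 1:06 PM UTC.
Add 4 hours 23 minutes layover in Lima → 5:29 PM UTC.
Add 11 hours and 23 minutes leg 4 → 4:52 AM UTC (Apr 5).
Kestrel Bay is UTC+2:00, so local arrival = 4:52 AM + 2:00 = 6:52 AM on Apr 5.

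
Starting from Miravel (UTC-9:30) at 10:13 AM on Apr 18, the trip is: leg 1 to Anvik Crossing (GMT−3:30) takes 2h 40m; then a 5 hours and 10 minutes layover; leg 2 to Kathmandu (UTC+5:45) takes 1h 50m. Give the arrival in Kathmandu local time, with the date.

Convert departure to UTC: 10:13 AM + 9:30 = 7:43 PM UTC on Apr 18.
Add 2 hours and 40 minutes leg 1 → 10:23 PM UTC.
Add 5 hours 10 minutes layover in Anvik Crossing → 3:33 AM UTC (Apr 19).
Add 1 hour and 50 minutes leg 2 → 5:23 AM UTC.
Kathmandu is UTC+5:45, so local arrival = 5:23 AM + 5:45 = 11:08 AM on Apr 19.

11:08 AM on Apr 19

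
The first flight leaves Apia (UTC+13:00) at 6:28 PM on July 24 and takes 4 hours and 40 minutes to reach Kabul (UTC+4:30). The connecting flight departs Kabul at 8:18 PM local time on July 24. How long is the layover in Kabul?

5 hours 40 minutes

Convert departure to UTC: 6:28 PM − 13:00 = 5:28 AM UTC on Jul 24.
Add 4 hours and 40 minutes flight time → 10:08 AM UTC.
Kabul is UTC+4:30, so local arrival = 10:08 AM + 4:30 = 2:38 PM on Jul 24.
Layover = 8:18 PM − 2:38 PM = 5 hours 40 minutes.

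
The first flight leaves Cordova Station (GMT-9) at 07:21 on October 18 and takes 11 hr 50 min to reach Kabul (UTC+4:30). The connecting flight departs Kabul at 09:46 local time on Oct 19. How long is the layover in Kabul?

Convert departure to UTC: 07:21 + 9:00 = 16:21 UTC on Oct 18.
Add 11 hours 50 minutes flight time → 04:11 UTC (Oct 19).
Kabul is UTC+4:30, so local arrival = 04:11 + 4:30 = 08:41 on Oct 19.
Layover = 09:46 − 08:41 = 1 hour 5 minutes.

1 hour 5 minutes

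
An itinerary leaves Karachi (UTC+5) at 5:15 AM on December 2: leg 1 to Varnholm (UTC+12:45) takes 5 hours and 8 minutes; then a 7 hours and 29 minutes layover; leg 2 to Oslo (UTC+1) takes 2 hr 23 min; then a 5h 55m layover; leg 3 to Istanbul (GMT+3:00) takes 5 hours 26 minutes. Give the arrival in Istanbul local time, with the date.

Convert departure to UTC: 5:15 AM − 5:00 = 12:15 AM UTC on Dec 2.
Add 5 hours and 8 minutes leg 1 → 5:23 AM UTC.
Add 7 hours 29 minutes layover in Varnholm → 12:52 PM UTC.
Add 2 hours and 23 minutes leg 2 → 3:15 PM UTC.
Add 5 hours 55 minutes layover in Oslo → 9:10 PM UTC.
Add 5 hours and 26 minutes leg 3 → 2:36 AM UTC (Dec 3).
Istanbul is UTC+3:00, so local arrival = 2:36 AM + 3:00 = 5:36 AM on Dec 3.

5:36 AM on December 3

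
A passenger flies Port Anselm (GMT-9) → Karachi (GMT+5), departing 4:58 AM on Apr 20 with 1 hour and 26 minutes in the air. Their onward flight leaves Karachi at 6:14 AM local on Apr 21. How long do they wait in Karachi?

Convert departure to UTC: 4:58 AM + 9:00 = 1:58 PM UTC on Apr 20.
Add 1 hour 26 minutes flight time → 3:24 PM UTC.
Karachi is UTC+5:00, so local arrival = 3:24 PM + 5:00 = 8:24 PM on Apr 20.
Layover = 6:14 AM − 8:24 PM (+1 day) = 9 hours 50 minutes.

9 hours 50 minutes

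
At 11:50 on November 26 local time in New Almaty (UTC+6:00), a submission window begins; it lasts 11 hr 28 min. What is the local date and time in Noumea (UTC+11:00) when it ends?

Convert start to UTC: 11:50 − 6:00 = 05:50 UTC on Nov 26.
Add 11 hours 28 minutes duration → 17:18 UTC.
Noumea is UTC+11:00, so local end time = 17:18 + 11:00 = 04:18 on Nov 27.

04:18 on November 27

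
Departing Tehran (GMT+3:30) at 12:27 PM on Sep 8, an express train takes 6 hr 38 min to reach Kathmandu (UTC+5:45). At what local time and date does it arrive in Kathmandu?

Convert departure to UTC: 12:27 PM − 3:30 = 8:57 AM UTC on Sep 8.
Add 6 hours 38 minutes travel time → 3:35 PM UTC.
Kathmandu is UTC+5:45, so local arrival = 3:35 PM + 5:45 = 9:20 PM on Sep 8.

9:20 PM on September 8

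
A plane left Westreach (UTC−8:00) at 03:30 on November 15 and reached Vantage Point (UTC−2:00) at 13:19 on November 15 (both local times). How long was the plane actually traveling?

3 hours 49 minutes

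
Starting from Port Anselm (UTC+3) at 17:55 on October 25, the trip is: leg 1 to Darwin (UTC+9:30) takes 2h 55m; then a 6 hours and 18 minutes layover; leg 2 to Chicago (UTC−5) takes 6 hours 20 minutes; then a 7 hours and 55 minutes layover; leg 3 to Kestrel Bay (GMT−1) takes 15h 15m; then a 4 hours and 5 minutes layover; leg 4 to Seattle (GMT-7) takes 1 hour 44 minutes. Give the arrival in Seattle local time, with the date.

04:27 on Oct 27

Convert departure to UTC: 17:55 − 3:00 = 14:55 UTC on Oct 25.
Add 2 hours and 55 minutes leg 1 → 17:50 UTC.
Add 6 hours and 18 minutes layover in Darwin → 00:08 UTC (Oct 26).
Add 6 hours 20 minutes leg 2 → 06:28 UTC.
Add 7 hours 55 minutes layover in Chicago → 14:23 UTC.
Add 15 hours 15 minutes leg 3 → 05:38 UTC (Oct 27).
Add 4 hours and 5 minutes layover in Kestrel Bay → 09:43 UTC.
Add 1 hour 44 minutes leg 4 → 11:27 UTC.
Seattle is UTC−7:00, so local arrival = 11:27 − 7:00 = 04:27 on Oct 27.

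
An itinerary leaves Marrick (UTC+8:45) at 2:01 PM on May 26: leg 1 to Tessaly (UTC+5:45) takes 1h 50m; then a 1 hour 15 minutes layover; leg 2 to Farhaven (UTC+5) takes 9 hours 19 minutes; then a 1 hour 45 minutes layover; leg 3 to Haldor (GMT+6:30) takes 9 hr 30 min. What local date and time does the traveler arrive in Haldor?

11:25 AM on May 27

Convert departure to UTC: 2:01 PM − 8:45 = 5:16 AM UTC on May 26.
Add 1 hour 50 minutes leg 1 → 7:06 AM UTC.
Add 1 hour and 15 minutes layover in Tessaly → 8:21 AM UTC.
Add 9 hours and 19 minutes leg 2 → 5:40 PM UTC.
Add 1 hour and 45 minutes layover in Farhaven → 7:25 PM UTC.
Add 9 hours 30 minutes leg 3 → 4:55 AM UTC (May 27).
Haldor is UTC+6:30, so local arrival = 4:55 AM + 6:30 = 11:25 AM on May 27.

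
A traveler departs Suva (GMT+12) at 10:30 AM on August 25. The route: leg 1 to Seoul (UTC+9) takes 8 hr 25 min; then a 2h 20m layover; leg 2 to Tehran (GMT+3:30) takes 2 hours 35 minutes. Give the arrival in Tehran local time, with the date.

3:20 PM on Aug 25

Convert departure to UTC: 10:30 AM − 12:00 = 10:30 PM UTC on Aug 24.
Add 8 hours and 25 minutes leg 1 → 6:55 AM UTC (Aug 25).
Add 2 hours 20 minutes layover in Seoul → 9:15 AM UTC.
Add 2 hours 35 minutes leg 2 → 11:50 AM UTC.
Tehran is UTC+3:30, so local arrival = 11:50 AM + 3:30 = 3:20 PM on Aug 25.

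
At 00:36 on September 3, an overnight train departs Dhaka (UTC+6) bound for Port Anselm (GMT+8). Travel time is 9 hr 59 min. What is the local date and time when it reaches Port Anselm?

Port Anselm is 2:00 ahead of Dhaka.
After 9 hours and 59 minutes it is 10:35 in Dhaka.
Shift by the zone difference: 10:35 + 2:00 = 12:35 on Sep 3 in Port Anselm.

12:35 on September 3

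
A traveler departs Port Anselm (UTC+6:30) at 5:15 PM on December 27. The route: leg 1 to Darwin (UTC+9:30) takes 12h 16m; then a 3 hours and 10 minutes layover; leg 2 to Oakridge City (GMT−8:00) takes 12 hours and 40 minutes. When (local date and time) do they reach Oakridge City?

6:51 AM on Dec 28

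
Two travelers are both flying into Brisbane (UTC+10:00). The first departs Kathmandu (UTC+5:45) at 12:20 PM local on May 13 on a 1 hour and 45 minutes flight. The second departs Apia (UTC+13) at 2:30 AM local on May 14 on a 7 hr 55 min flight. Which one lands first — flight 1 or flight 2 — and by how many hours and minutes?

the first, by 13 hours 5 minutes

Flight 1 in UTC: 12:20 PM − 5:45 = 6:35 AM on May 13.
+1 hour 45 minutes → arrive 8:20 AM UTC on May 13.
Flight 2 in UTC: 2:30 AM − 13:00 = 1:30 PM on May 13.
+7 hours and 55 minutes → arrive 9:25 PM UTC on May 13.
Flight 1 lands earlier by 13 hours 5 minutes.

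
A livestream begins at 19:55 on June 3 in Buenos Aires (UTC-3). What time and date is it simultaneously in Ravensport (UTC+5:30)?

In UTC: 19:55 + 3:00 = 22:55 on Jun 3.
Ravensport is UTC+5:30: 22:55 + 5:30 = 04:25 on Jun 4.

04:25 on Jun 4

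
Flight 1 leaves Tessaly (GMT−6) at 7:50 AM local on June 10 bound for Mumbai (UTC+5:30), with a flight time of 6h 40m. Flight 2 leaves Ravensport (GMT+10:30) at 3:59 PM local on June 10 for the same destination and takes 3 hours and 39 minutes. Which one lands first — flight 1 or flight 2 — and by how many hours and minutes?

the second, by 11 hours 22 minutes

Flight 1 in UTC: 7:50 AM + 6:00 = 1:50 PM on Jun 10.
+6 hours 40 minutes → arrive 8:30 PM UTC on Jun 10.
Flight 2 in UTC: 3:59 PM − 10:30 = 5:29 AM on Jun 10.
+3 hours 39 minutes → arrive 9:08 AM UTC on Jun 10.
Flight 2 lands earlier by 11 hours 22 minutes.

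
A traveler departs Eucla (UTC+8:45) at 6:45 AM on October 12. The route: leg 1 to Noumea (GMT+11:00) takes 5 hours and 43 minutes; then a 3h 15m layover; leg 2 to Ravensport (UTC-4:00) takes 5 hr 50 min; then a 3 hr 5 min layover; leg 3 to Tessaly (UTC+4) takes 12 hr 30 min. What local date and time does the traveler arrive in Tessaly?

8:23 AM on Oct 13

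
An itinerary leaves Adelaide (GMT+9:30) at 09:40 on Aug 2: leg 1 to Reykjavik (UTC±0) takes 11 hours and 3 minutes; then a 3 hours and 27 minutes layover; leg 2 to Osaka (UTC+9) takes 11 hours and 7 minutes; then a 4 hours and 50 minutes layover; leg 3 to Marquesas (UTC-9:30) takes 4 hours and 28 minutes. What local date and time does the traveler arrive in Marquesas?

01:35 on Aug 3

Convert departure to UTC: 09:40 − 9:30 = 00:10 UTC on Aug 2.
Add 11 hours 3 minutes leg 1 → 11:13 UTC.
Add 3 hours 27 minutes layover in Reykjavik → 14:40 UTC.
Add 11 hours 7 minutes leg 2 → 01:47 UTC (Aug 3).
Add 4 hours and 50 minutes layover in Osaka → 06:37 UTC.
Add 4 hours and 28 minutes leg 3 → 11:05 UTC.
Marquesas is UTC−9:30, so local arrival = 11:05 − 9:30 = 01:35 on Aug 3.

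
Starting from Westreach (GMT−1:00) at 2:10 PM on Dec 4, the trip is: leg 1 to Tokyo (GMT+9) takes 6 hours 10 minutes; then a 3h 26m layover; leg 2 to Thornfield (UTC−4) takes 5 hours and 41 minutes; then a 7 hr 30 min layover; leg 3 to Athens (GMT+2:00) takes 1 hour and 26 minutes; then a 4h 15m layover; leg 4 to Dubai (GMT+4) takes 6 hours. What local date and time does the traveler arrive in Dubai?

Convert departure to UTC: 2:10 PM + 1:00 = 3:10 PM UTC on Dec 4.
Add 6 hours 10 minutes leg 1 → 9:20 PM UTC.
Add 3 hours 26 minutes layover in Tokyo → 12:46 AM UTC (Dec 5).
Add 5 hours 41 minutes leg 2 → 6:27 AM UTC.
Add 7 hours and 30 minutes layover in Thornfield → 1:57 PM UTC.
Add 1 hour 26 minutes leg 3 → 3:23 PM UTC.
Add 4 hours 15 minutes layover in Athens → 7:38 PM UTC.
Add 6 hours leg 4 → 1:38 AM UTC (Dec 6).
Dubai is UTC+4:00, so local arrival = 1:38 AM + 4:00 = 5:38 AM on Dec 6.

5:38 AM on Dec 6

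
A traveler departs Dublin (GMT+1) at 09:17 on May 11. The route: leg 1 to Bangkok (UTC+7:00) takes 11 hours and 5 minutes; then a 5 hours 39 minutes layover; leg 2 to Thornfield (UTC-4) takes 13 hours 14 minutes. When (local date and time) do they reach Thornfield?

10:15 on May 12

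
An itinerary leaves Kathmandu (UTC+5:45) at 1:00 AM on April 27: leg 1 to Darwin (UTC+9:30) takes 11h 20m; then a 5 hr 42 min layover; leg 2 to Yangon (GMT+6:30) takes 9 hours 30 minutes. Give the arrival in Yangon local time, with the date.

4:17 AM on Apr 28

Convert departure to UTC: 1:00 AM − 5:45 = 7:15 PM UTC on Apr 26.
Add 11 hours 20 minutes leg 1 → 6:35 AM UTC (Apr 27).
Add 5 hours 42 minutes layover in Darwin → 12:17 PM UTC.
Add 9 hours 30 minutes leg 2 → 9:47 PM UTC.
Yangon is UTC+6:30, so local arrival = 9:47 PM + 6:30 = 4:17 AM on Apr 28.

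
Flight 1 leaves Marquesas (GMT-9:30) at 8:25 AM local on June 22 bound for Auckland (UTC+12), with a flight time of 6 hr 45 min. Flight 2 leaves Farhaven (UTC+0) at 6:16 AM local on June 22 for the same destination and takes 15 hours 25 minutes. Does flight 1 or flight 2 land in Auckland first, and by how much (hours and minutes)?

the second, by 2 hours 59 minutes

Flight 1 in UTC: 8:25 AM + 9:30 = 5:55 PM on Jun 22.
+6 hours and 45 minutes → arrive 12:40 AM UTC on Jun 23.
Flight 2 departs at 6:16 AM UTC (Jun 22).
+15 hours and 25 minutes → arrive 9:41 PM UTC on Jun 22.
Flight 2 lands earlier by 2 hours 59 minutes.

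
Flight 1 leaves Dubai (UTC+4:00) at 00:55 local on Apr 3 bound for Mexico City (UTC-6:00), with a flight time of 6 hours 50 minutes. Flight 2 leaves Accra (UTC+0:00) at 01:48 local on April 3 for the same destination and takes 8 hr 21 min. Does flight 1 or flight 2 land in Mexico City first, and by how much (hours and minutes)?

Flight 1 in UTC: 00:55 − 4:00 = 20:55 on Apr 2.
+6 hours 50 minutes → arrive 03:45 UTC on Apr 3.
Flight 2 departs at 01:48 UTC (Apr 3).
+8 hours 21 minutes → arrive 10:09 UTC on Apr 3.
Flight 1 lands earlier by 6 hours 24 minutes.

the first, by 6 hours 24 minutes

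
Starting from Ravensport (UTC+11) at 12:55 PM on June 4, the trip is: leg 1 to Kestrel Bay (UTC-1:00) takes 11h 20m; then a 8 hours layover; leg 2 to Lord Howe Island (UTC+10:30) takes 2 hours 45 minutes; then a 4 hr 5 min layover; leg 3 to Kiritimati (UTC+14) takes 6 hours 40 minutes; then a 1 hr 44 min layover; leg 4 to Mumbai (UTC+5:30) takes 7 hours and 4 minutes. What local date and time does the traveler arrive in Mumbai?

Convert departure to UTC: 12:55 PM − 11:00 = 1:55 AM UTC on Jun 4.
Add 11 hours 20 minutes leg 1 → 1:15 PM UTC.
Add 8 hours layover in Kestrel Bay → 9:15 PM UTC.
Add 2 hours 45 minutes leg 2 → 12:00 AM UTC (Jun 5).
Add 4 hours and 5 minutes layover in Lord Howe Island → 4:05 AM UTC.
Add 6 hours 40 minutes leg 3 → 10:45 AM UTC.
Add 1 hour 44 minutes layover in Kiritimati → 12:29 PM UTC.
Add 7 hours and 4 minutes leg 4 → 7:33 PM UTC.
Mumbai is UTC+5:30, so local arrival = 7:33 PM + 5:30 = 1:03 AM on Jun 6.

1:03 AM on June 6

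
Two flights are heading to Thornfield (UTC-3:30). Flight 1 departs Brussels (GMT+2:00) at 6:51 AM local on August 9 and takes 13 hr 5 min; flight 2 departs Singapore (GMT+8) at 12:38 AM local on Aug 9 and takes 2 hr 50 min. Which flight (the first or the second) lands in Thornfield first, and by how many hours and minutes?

the second, by 22 hours 28 minutes

Flight 1 in UTC: 6:51 AM − 2:00 = 4:51 AM on Aug 9.
+13 hours and 5 minutes → arrive 5:56 PM UTC on Aug 9.
Flight 2 in UTC: 12:38 AM − 8:00 = 4:38 PM on Aug 8.
+2 hours 50 minutes → arrive 7:28 PM UTC on Aug 8.
Flight 2 lands earlier by 22 hours 28 minutes.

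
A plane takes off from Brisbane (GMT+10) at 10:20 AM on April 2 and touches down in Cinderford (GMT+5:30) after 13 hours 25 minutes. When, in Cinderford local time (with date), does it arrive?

Convert departure to UTC: 10:20 AM − 10:00 = 12:20 AM UTC on Apr 2.
Add 13 hours 25 minutes travel time → 1:45 PM UTC.
Cinderford is UTC+5:30, so local arrival = 1:45 PM + 5:30 = 7:15 PM on Apr 2.

7:15 PM on April 2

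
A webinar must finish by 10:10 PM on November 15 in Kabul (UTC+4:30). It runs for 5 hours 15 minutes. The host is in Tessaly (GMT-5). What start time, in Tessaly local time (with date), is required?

7:25 AM on November 15

Target end time in UTC: 10:10 PM − 4:30 = 5:40 PM on Nov 15.
Subtract 5 hours 15 minutes → start 12:25 PM UTC on Nov 15.
Tessaly is UTC−5:00: 12:25 PM − 5:00 = 7:25 AM on Nov 15.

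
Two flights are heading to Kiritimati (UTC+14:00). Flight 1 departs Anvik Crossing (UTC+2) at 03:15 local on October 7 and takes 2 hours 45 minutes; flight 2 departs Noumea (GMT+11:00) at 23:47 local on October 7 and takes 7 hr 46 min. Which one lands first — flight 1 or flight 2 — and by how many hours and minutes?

Flight 1 in UTC: 03:15 − 2:00 = 01:15 on Oct 7.
+2 hours and 45 minutes → arrive 04:00 UTC on Oct 7.
Flight 2 in UTC: 23:47 − 11:00 = 12:47 on Oct 7.
+7 hours and 46 minutes → arrive 20:33 UTC on Oct 7.
Flight 1 lands earlier by 16 hours 33 minutes.

the first, by 16 hours 33 minutes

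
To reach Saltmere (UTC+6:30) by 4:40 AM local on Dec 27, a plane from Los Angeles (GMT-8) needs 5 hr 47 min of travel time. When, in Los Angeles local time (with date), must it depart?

Target arrival in UTC: 4:40 AM − 6:30 = 10:10 PM on Dec 26.
Subtract 5 hours 47 minutes → departure 4:23 PM UTC on Dec 26.
Los Angeles is UTC−8:00: 4:23 PM − 8:00 = 8:23 AM on Dec 26.

8:23 AM on Dec 26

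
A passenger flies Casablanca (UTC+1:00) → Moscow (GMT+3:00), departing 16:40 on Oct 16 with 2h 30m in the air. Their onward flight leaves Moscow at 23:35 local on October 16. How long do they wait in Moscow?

Convert departure to UTC: 16:40 − 1:00 = 15:40 UTC on Oct 16.
Add 2 hours and 30 minutes flight time → 18:10 UTC.
Moscow is UTC+3:00, so local arrival = 18:10 + 3:00 = 21:10 on Oct 16.
Layover = 23:35 − 21:10 = 2 hours 25 minutes.

2 hours 25 minutes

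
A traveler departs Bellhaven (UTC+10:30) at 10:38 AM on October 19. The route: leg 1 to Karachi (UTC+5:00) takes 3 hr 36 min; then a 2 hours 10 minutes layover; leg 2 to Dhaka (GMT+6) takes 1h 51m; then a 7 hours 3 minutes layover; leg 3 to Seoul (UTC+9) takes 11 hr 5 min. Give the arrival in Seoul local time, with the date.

10:53 AM on Oct 20

Convert departure to UTC: 10:38 AM − 10:30 = 12:08 AM UTC on Oct 19.
Add 3 hours and 36 minutes leg 1 → 3:44 AM UTC.
Add 2 hours and 10 minutes layover in Karachi → 5:54 AM UTC.
Add 1 hour 51 minutes leg 2 → 7:45 AM UTC.
Add 7 hours 3 minutes layover in Dhaka → 2:48 PM UTC.
Add 11 hours and 5 minutes leg 3 → 1:53 AM UTC (Oct 20).
Seoul is UTC+9:00, so local arrival = 1:53 AM + 9:00 = 10:53 AM on Oct 20.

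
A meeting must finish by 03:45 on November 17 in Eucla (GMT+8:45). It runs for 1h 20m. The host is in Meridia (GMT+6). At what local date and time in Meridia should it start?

Target end time in UTC: 03:45 − 8:45 = 19:00 on Nov 16.
Subtract 1 hour and 20 minutes → start 17:40 UTC on Nov 16.
Meridia is UTC+6:00: 17:40 + 6:00 = 23:40 on Nov 16.

23:40 on November 16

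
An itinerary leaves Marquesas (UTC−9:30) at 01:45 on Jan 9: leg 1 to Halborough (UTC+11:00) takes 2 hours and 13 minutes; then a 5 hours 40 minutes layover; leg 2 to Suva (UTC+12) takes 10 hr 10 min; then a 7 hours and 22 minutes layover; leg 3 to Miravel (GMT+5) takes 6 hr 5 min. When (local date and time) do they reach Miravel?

23:45 on January 10

Convert departure to UTC: 01:45 + 9:30 = 11:15 UTC on Jan 9.
Add 2 hours and 13 minutes leg 1 → 13:28 UTC.
Add 5 hours 40 minutes layover in Halborough → 19:08 UTC.
Add 10 hours and 10 minutes leg 2 → 05:18 UTC (Jan 10).
Add 7 hours and 22 minutes layover in Suva → 12:40 UTC.
Add 6 hours 5 minutes leg 3 → 18:45 UTC.
Miravel is UTC+5:00, so local arrival = 18:45 + 5:00 = 23:45 on Jan 10.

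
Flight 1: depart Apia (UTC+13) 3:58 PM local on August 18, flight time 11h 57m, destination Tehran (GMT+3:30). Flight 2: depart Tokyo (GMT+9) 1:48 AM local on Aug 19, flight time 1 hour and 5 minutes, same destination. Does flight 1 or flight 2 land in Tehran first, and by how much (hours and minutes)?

Flight 1 in UTC: 3:58 PM − 13:00 = 2:58 AM on Aug 18.
+11 hours and 57 minutes → arrive 2:55 PM UTC on Aug 18.
Flight 2 in UTC: 1:48 AM − 9:00 = 4:48 PM on Aug 18.
+1 hour and 5 minutes → arrive 5:53 PM UTC on Aug 18.
Flight 1 lands earlier by 2 hours 58 minutes.

the first, by 2 hours 58 minutes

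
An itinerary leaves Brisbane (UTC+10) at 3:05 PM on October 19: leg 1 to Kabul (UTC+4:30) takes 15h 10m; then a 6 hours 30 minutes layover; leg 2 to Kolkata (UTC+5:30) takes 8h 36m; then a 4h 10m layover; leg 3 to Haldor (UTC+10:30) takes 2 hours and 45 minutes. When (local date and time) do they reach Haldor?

Convert departure to UTC: 3:05 PM − 10:00 = 5:05 AM UTC on Oct 19.
Add 15 hours 10 minutes leg 1 → 8:15 PM UTC.
Add 6 hours and 30 minutes layover in Kabul → 2:45 AM UTC (Oct 20).
Add 8 hours 36 minutes leg 2 → 11:21 AM UTC.
Add 4 hours 10 minutes layover in Kolkata → 3:31 PM UTC.
Add 2 hours and 45 minutes leg 3 → 6:16 PM UTC.
Haldor is UTC+10:30, so local arrival = 6:16 PM + 10:30 = 4:46 AM on Oct 21.

4:46 AM on Oct 21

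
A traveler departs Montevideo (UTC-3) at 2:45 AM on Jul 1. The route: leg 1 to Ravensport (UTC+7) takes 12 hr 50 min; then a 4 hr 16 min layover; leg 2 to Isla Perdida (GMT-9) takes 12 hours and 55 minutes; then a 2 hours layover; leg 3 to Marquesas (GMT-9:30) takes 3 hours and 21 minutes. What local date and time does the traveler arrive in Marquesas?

7:37 AM on July 2

Convert departure to UTC: 2:45 AM + 3:00 = 5:45 AM UTC on Jul 1.
Add 12 hours and 50 minutes leg 1 → 6:35 PM UTC.
Add 4 hours 16 minutes layover in Ravensport → 10:51 PM UTC.
Add 12 hours 55 minutes leg 2 → 11:46 AM UTC (Jul 2).
Add 2 hours layover in Isla Perdida → 1:46 PM UTC.
Add 3 hours 21 minutes leg 3 → 5:07 PM UTC.
Marquesas is UTC−9:30, so local arrival = 5:07 PM − 9:30 = 7:37 AM on Jul 2.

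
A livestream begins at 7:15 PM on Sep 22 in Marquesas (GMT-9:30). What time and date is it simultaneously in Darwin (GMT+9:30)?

2:15 PM on September 23

In UTC: 7:15 PM + 9:30 = 4:45 AM on Sep 23.
Darwin is UTC+9:30: 4:45 AM + 9:30 = 2:15 PM on Sep 23.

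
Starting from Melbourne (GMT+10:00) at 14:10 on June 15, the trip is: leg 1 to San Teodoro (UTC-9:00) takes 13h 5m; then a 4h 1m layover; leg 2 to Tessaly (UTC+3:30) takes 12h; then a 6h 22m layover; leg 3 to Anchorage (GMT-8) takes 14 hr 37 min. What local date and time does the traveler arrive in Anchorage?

22:15 on Jun 16

Convert departure to UTC: 14:10 − 10:00 = 04:10 UTC on Jun 15.
Add 13 hours 5 minutes leg 1 → 17:15 UTC.
Add 4 hours and 1 minute layover in San Teodoro → 21:16 UTC.
Add 12 hours leg 2 → 09:16 UTC (Jun 16).
Add 6 hours and 22 minutes layover in Tessaly → 15:38 UTC.
Add 14 hours and 37 minutes leg 3 → 06:15 UTC (Jun 17).
Anchorage is UTC−8:00, so local arrival = 06:15 − 8:00 = 22:15 on Jun 16.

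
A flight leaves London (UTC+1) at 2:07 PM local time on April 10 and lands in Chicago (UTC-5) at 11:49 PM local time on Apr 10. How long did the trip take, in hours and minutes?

15 hours 42 minutes

Departure in UTC: 2:07 PM − 1:00 = 1:07 PM on Apr 10.
Arrival in UTC: 11:49 PM + 5:00 = 4:49 AM on Apr 11.
Elapsed = 4:49 AM − 1:07 PM (+1 day) = 15 hours 42 minutes.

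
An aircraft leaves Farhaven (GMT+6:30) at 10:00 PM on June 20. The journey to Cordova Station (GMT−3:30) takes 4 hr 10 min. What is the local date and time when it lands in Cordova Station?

Convert departure to UTC: 10:00 PM − 6:30 = 3:30 PM UTC on Jun 20.
Add 4 hours 10 minutes travel time → 7:40 PM UTC.
Cordova Station is UTC−3:30, so local arrival = 7:40 PM − 3:30 = 4:10 PM on Jun 20.

4:10 PM on June 20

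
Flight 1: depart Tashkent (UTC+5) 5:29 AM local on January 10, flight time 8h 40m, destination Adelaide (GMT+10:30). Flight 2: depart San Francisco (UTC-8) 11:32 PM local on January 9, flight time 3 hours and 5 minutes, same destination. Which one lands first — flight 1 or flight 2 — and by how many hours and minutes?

Flight 1 in UTC: 5:29 AM − 5:00 = 12:29 AM on Jan 10.
+8 hours 40 minutes → arrive 9:09 AM UTC on Jan 10.
Flight 2 in UTC: 11:32 PM + 8:00 = 7:32 AM on Jan 10.
+3 hours 5 minutes → arrive 10:37 AM UTC on Jan 10.
Flight 1 lands earlier by 1 hour 28 minutes.

the first, by 1 hour 28 minutes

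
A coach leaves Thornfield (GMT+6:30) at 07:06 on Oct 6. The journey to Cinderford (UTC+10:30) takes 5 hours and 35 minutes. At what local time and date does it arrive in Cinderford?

16:41 on October 6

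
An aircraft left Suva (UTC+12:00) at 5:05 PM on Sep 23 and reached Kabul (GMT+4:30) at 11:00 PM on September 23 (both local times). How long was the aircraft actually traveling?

Kabul is 7:30 behind Suva.
Clock-face elapsed time (ignoring zones) is 5 hours 55 minutes.
Actual elapsed = 5 hours 55 minutes + 7:30 = 13 hours 25 minutes.

13 hours 25 minutes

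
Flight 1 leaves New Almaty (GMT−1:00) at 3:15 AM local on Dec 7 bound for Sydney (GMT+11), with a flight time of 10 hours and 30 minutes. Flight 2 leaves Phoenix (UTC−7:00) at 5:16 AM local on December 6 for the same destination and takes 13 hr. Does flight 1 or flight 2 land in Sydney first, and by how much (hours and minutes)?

Flight 1 in UTC: 3:15 AM + 1:00 = 4:15 AM on Dec 7.
+10 hours and 30 minutes → arrive 2:45 PM UTC on Dec 7.
Flight 2 in UTC: 5:16 AM + 7:00 = 12:16 PM on Dec 6.
+13 hours → arrive 1:16 AM UTC on Dec 7.
Flight 2 lands earlier by 13 hours 29 minutes.

the second, by 13 hours 29 minutes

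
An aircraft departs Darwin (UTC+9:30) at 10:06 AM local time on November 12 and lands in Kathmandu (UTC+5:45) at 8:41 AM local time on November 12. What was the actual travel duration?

Kathmandu is 3:45 behind Darwin.
Clock-face elapsed time (ignoring zones) is −1 hour 25 minutes.
Actual elapsed = −1 hour 25 minutes + 3:45 = 2 hours 20 minutes.

2 hours 20 minutes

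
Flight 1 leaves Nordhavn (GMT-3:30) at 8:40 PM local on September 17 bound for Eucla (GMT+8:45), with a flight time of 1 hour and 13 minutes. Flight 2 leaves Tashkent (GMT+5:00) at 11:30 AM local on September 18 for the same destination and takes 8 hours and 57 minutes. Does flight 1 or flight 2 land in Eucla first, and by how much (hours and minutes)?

the first, by 14 hours 4 minutes

Flight 1 in UTC: 8:40 PM + 3:30 = 12:10 AM on Sep 18.
+1 hour and 13 minutes → arrive 1:23 AM UTC on Sep 18.
Flight 2 in UTC: 11:30 AM − 5:00 = 6:30 AM on Sep 18.
+8 hours and 57 minutes → arrive 3:27 PM UTC on Sep 18.
Flight 1 lands earlier by 14 hours 4 minutes.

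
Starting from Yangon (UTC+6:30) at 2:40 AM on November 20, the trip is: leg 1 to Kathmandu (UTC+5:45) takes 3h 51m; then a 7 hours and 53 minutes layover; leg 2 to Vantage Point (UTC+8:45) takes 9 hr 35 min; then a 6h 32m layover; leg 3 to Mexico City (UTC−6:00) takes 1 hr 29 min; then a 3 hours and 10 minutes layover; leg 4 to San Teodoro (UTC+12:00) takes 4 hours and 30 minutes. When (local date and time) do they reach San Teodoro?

9:10 PM on November 21

Convert departure to UTC: 2:40 AM − 6:30 = 8:10 PM UTC on Nov 19.
Add 3 hours 51 minutes leg 1 → 12:01 AM UTC (Nov 20).
Add 7 hours and 53 minutes layover in Kathmandu → 7:54 AM UTC.
Add 9 hours and 35 minutes leg 2 → 5:29 PM UTC.
Add 6 hours 32 minutes layover in Vantage Point → 12:01 AM UTC (Nov 21).
Add 1 hour 29 minutes leg 3 → 1:30 AM UTC.
Add 3 hours and 10 minutes layover in Mexico City → 4:40 AM UTC.
Add 4 hours and 30 minutes leg 4 → 9:10 AM UTC.
San Teodoro is UTC+12:00, so local arrival = 9:10 AM + 12:00 = 9:10 PM on Nov 21.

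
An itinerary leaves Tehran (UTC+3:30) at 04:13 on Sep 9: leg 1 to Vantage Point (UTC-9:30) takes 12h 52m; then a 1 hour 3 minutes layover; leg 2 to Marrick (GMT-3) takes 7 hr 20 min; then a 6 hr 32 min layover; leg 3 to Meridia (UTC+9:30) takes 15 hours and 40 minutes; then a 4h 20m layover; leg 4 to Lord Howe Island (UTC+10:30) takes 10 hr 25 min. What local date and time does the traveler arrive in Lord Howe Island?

Convert departure to UTC: 04:13 − 3:30 = 00:43 UTC on Sep 9.
Add 12 hours and 52 minutes leg 1 → 13:35 UTC.
Add 1 hour 3 minutes layover in Vantage Point → 14:38 UTC.
Add 7 hours and 20 minutes leg 2 → 21:58 UTC.
Add 6 hours 32 minutes layover in Marrick → 04:30 UTC (Sep 10).
Add 15 hours and 40 minutes leg 3 → 20:10 UTC.
Add 4 hours and 20 minutes layover in Meridia → 00:30 UTC (Sep 11).
Add 10 hours and 25 minutes leg 4 → 10:55 UTC.
Lord Howe Island is UTC+10:30, so local arrival = 10:55 + 10:30 = 21:25 on Sep 11.

21:25 on September 11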